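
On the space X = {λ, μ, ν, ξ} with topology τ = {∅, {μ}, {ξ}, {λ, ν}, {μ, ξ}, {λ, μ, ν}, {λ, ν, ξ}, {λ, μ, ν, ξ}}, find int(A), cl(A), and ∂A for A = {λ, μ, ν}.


int(A) = {λ, μ, ν}, cl(A) = {λ, μ, ν}, ∂A = ∅.

Closed sets in (X, τ) are complements of opens:
  closed(X, τ) = {∅, {μ}, {ξ}, {λ, ν}, {μ, ξ}, {λ, μ, ν}, {λ, ν, ξ}, {λ, μ, ν, ξ}}.
int(A) = ⋃ {U ∈ τ : U ⊆ A}. Opens contained in A: ∅, {μ}, {λ, ν}, {λ, μ, ν}.
Taking the union of these: int(A) = {λ, μ, ν}.
cl(A) = ⋂ {C closed : A ⊆ C}. Closed sets containing A: {λ, μ, ν}, {λ, μ, ν, ξ}.
Intersecting these: cl(A) = {λ, μ, ν}.
∂A = cl(A) ∖ int(A) = {λ, μ, ν} ∖ {λ, μ, ν} = ∅.


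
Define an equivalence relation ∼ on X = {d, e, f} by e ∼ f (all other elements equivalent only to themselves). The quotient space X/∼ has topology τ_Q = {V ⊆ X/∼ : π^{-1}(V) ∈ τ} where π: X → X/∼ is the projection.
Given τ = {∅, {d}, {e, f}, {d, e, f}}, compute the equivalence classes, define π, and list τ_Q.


X/∼ = {[d], [e=f]}; |τ_Q| = 4.

Equivalence classes: [d], [e=f].
Quotient map π: X → X/∼ sends d ↦ [d], e ↦ [e=f], f ↦ [e=f].
For each subset V ⊆ X/∼, compute π^{-1}(V) ⊆ X and check whether π^{-1}(V) ∈ τ. V is open in τ_Q iff π^{-1}(V) ∈ τ.
  V = {}: π^{-1}(V) = ∅ ∈ τ ✓.
  V = {[d]}: π^{-1}(V) = {d} ∈ τ ✓.
  V = {[e=f]}: π^{-1}(V) = {e, f} ∈ τ ✓.
  V = {[d], [e=f]}: π^{-1}(V) = {d, e, f} ∈ τ ✓.
Open sets in the quotient: τ_Q = {{}, {[d]}, {[e=f]}, {[d], [e=f]}} (4 elements).


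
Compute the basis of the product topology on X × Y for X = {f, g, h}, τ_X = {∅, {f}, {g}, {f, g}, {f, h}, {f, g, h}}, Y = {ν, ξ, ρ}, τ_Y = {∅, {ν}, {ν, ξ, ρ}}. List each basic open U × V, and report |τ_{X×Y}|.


Basis B = {∅ × ∅, {f} × {ν}, {g} × {ν}, {f, g} × {ν}, {f, h} × {ν}, {f} × {ν, ξ, ρ}, {f, g, h} × {ν}, {g} × {ν, ξ, ρ}, {f, g} × {ν, ξ, ρ}, {f, h} × {ν, ξ, ρ}, {f, g, h} × {ν, ξ, ρ}}; |τ_{X×Y}| = 18.

Enumerate products U × V with U ∈ τ_X, V ∈ τ_Y (deduplicated):
  ∅ × ∅ = {} (∅)
  {f} × {ν} = {(f,ν)}
  {g} × {ν} = {(g,ν)}
  {f, g} × {ν} = {(f,ν), (g,ν)}
  {f, h} × {ν} = {(f,ν), (h,ν)}
  {f} × {ν, ξ, ρ} = {(f,ν), (f,ξ), (f,ρ)}
  {f, g, h} × {ν} = {(f,ν), (g,ν), (h,ν)}
  {g} × {ν, ξ, ρ} = {(g,ν), (g,ξ), (g,ρ)}
  {f, g} × {ν, ξ, ρ} = {(f,ν), (f,ξ), (f,ρ), (g,ν), (g,ξ), (g,ρ)}
  {f, h} × {ν, ξ, ρ} = {(f,ν), (f,ξ), (f,ρ), (h,ν), (h,ξ), (h,ρ)}
  {f, g, h} × {ν, ξ, ρ} = {(f,ν), (f,ξ), (f,ρ), (g,ν), (g,ξ), (g,ρ), (h,ν), (h,ξ), (h,ρ)}
These 11 distinct sets form the basis B.
Close under arbitrary unions to get τ_{X×Y}; counting gives |τ_{X×Y}| = 18.


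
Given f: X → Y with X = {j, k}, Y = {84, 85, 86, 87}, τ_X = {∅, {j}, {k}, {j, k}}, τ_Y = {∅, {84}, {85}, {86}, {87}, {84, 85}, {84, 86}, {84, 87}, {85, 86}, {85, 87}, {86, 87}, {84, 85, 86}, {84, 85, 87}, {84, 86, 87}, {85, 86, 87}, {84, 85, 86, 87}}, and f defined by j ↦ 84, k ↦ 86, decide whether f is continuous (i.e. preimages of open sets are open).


f IS continuous.

Compute f^{-1}(U) for each U ∈ τ_Y:
  U = ∅: f^{-1}(U) = ∅ ∈ τ_X ✓.
  U = {84}: f^{-1}(U) = {j} ∈ τ_X ✓.
  U = {85}: f^{-1}(U) = ∅ ∈ τ_X ✓.
  U = {86}: f^{-1}(U) = {k} ∈ τ_X ✓.
  U = {87}: f^{-1}(U) = ∅ ∈ τ_X ✓.
  U = {84, 85}: f^{-1}(U) = {j} ∈ τ_X ✓.
  U = {84, 86}: f^{-1}(U) = {j, k} ∈ τ_X ✓.
  U = {84, 87}: f^{-1}(U) = {j} ∈ τ_X ✓.
  U = {85, 86}: f^{-1}(U) = {k} ∈ τ_X ✓.
  U = {85, 87}: f^{-1}(U) = ∅ ∈ τ_X ✓.
  U = {86, 87}: f^{-1}(U) = {k} ∈ τ_X ✓.
  U = {84, 85, 86}: f^{-1}(U) = {j, k} ∈ τ_X ✓.
  U = {84, 85, 87}: f^{-1}(U) = {j} ∈ τ_X ✓.
  U = {84, 86, 87}: f^{-1}(U) = {j, k} ∈ τ_X ✓.
  U = {85, 86, 87}: f^{-1}(U) = {k} ∈ τ_X ✓.
  U = {84, 85, 86, 87}: f^{-1}(U) = {j, k} ∈ τ_X ✓.
Every preimage lies in τ_X, so f IS continuous.


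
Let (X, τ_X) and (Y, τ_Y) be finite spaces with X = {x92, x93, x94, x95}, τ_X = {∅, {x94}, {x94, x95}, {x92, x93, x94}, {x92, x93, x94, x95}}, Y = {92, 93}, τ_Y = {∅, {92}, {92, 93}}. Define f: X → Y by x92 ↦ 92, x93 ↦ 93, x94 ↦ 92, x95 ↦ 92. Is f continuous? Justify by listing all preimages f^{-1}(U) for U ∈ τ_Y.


f is NOT continuous.

Compute f^{-1}(U) for each U ∈ τ_Y:
  U = ∅: f^{-1}(U) = ∅ ∈ τ_X ✓.
  U = {92}: f^{-1}(U) = {x92, x94, x95} ∉ τ_X ✗.
  U = {92, 93}: f^{-1}(U) = {x92, x93, x94, x95} ∈ τ_X ✓.
Found U = {92} with f^{-1}(U) = {x92, x94, x95} not in τ_X. Therefore f is NOT continuous.


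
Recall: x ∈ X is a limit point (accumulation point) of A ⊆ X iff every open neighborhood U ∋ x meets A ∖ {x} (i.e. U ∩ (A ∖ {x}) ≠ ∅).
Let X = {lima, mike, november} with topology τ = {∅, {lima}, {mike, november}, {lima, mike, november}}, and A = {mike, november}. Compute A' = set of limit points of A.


A' = {mike, november}

For each x ∈ X, list the open sets U ∈ τ with x ∈ U, then check whether U ∩ (A ∖ {x}) ≠ ∅ for every such U.
  x = lima: open {lima} ∋ x has {lima} ∩ (A ∖ {lima}) = ∅, so x is NOT a limit point.
  x = mike: opens ∋ x are {mike, november}, {lima, mike, november}; each meets A ∖ {mike}, so x IS a limit point.
  x = november: opens ∋ x are {mike, november}, {lima, mike, november}; each meets A ∖ {november}, so x IS a limit point.
Collecting: A' = {mike, november}.


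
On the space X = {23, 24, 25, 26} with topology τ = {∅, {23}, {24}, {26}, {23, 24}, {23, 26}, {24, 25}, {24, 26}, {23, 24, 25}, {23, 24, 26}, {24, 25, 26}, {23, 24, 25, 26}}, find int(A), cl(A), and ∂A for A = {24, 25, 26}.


int(A) = {24, 25, 26}, cl(A) = {24, 25, 26}, ∂A = ∅.

Closed sets in (X, τ) are complements of opens:
  closed(X, τ) = {∅, {23}, {25}, {26}, {23, 25}, {23, 26}, {24, 25}, {25, 26}, {23, 24, 25}, {23, 25, 26}, {24, 25, 26}, {23, 24, 25, 26}}.
int(A) = ⋃ {U ∈ τ : U ⊆ A}. Opens contained in A: ∅, {24}, {26}, {24, 25}, {24, 26}, {24, 25, 26}.
Taking the union of these: int(A) = {24, 25, 26}.
cl(A) = ⋂ {C closed : A ⊆ C}. Closed sets containing A: {24, 25, 26}, {23, 24, 25, 26}.
Intersecting these: cl(A) = {24, 25, 26}.
∂A = cl(A) ∖ int(A) = {24, 25, 26} ∖ {24, 25, 26} = ∅.


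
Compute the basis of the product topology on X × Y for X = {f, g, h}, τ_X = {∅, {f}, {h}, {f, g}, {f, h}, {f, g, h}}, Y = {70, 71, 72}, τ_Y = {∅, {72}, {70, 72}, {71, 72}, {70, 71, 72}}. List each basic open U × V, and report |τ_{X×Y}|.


Basis B = {∅ × ∅, {f} × {72}, {h} × {72}, {f} × {70, 72}, {f} × {71, 72}, {f, g} × {72}, {f, h} × {72}, {h} × {70, 72}, {h} × {71, 72}, {f} × {70, 71, 72}, {f, g, h} × {72}, {h} × {70, 71, 72}, {f, g} × {70, 72}, {f, h} × {70, 72}, {f, g} × {71, 72}, {f, h} × {71, 72}, {f, g} × {70, 71, 72}, {f, h} × {70, 71, 72}, {f, g, h} × {70, 72}, {f, g, h} × {71, 72}, {f, g, h} × {70, 71, 72}}; |τ_{X×Y}| = 70.

Enumerate products U × V with U ∈ τ_X, V ∈ τ_Y (deduplicated):
  ∅ × ∅ = {} (∅)
  {f} × {72} = {(f,72)}
  {h} × {72} = {(h,72)}
  {f} × {70, 72} = {(f,70), (f,72)}
  {f} × {71, 72} = {(f,71), (f,72)}
  {f, g} × {72} = {(f,72), (g,72)}
  {f, h} × {72} = {(f,72), (h,72)}
  {h} × {70, 72} = {(h,70), (h,72)}
  {h} × {71, 72} = {(h,71), (h,72)}
  {f} × {70, 71, 72} = {(f,70), (f,71), (f,72)}
  {f, g, h} × {72} = {(f,72), (g,72), (h,72)}
  {h} × {70, 71, 72} = {(h,70), (h,71), (h,72)}
  {f, g} × {70, 72} = {(f,70), (f,72), (g,70), (g,72)}
  {f, h} × {70, 72} = {(f,70), (f,72), (h,70), (h,72)}
  {f, g} × {71, 72} = {(f,71), (f,72), (g,71), (g,72)}
  {f, h} × {71, 72} = {(f,71), (f,72), (h,71), (h,72)}
  {f, g} × {70, 71, 72} = {(f,70), (f,71), (f,72), (g,70), (g,71), (g,72)}
  {f, h} × {70, 71, 72} = {(f,70), (f,71), (f,72), (h,70), (h,71), (h,72)}
  {f, g, h} × {70, 72} = {(f,70), (f,72), (g,70), (g,72), (h,70), (h,72)}
  {f, g, h} × {71, 72} = {(f,71), (f,72), (g,71), (g,72), (h,71), (h,72)}
  {f, g, h} × {70, 71, 72} = {(f,70), (f,71), (f,72), (g,70), (g,71), (g,72), (h,70), (h,71), (h,72)}
These 21 distinct sets form the basis B.
Close under arbitrary unions to get τ_{X×Y}; counting gives |τ_{X×Y}| = 70.


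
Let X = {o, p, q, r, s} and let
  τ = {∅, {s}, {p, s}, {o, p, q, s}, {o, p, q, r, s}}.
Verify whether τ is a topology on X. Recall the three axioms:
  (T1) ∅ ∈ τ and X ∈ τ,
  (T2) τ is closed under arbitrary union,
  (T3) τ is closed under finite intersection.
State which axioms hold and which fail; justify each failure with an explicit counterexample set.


τ IS a topology on X.

Axiom (T1): ∅ ∈ τ? Yes; X ∈ τ? Yes.
Axiom (T2/T3): check pairwise unions and intersections of members of τ.
All pairwise intersections and unions checked — each lies in τ. Therefore τ satisfies (T1), (T2), (T3): it IS a topology on X.


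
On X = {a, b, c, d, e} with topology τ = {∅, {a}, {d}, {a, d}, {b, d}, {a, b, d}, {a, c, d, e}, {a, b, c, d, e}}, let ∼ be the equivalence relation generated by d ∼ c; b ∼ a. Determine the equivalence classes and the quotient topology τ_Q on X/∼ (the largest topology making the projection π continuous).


X/∼ = {[a=b], [c=d], [e]}; |τ_Q| = 2.

Equivalence classes: [a=b], [c=d], [e].
Quotient map π: X → X/∼ sends a ↦ [a=b], b ↦ [a=b], c ↦ [c=d], d ↦ [c=d], e ↦ [e].
For each subset V ⊆ X/∼, compute π^{-1}(V) ⊆ X and check whether π^{-1}(V) ∈ τ. V is open in τ_Q iff π^{-1}(V) ∈ τ.
  V = {}: π^{-1}(V) = ∅ ∈ τ ✓.
  V = {[a=b]}: π^{-1}(V) = {a, b} ∉ τ ✗.
  V = {[c=d]}: π^{-1}(V) = {c, d} ∉ τ ✗.
  V = {[a=b], [c=d]}: π^{-1}(V) = {a, b, c, d} ∉ τ ✗.
  V = {[e]}: π^{-1}(V) = {e} ∉ τ ✗.
  V = {[a=b], [e]}: π^{-1}(V) = {a, b, e} ∉ τ ✗.
  V = {[c=d], [e]}: π^{-1}(V) = {c, d, e} ∉ τ ✗.
  V = {[a=b], [c=d], [e]}: π^{-1}(V) = {a, b, c, d, e} ∈ τ ✓.
Open sets in the quotient: τ_Q = {{}, {[a=b], [c=d], [e]}} (2 elements).


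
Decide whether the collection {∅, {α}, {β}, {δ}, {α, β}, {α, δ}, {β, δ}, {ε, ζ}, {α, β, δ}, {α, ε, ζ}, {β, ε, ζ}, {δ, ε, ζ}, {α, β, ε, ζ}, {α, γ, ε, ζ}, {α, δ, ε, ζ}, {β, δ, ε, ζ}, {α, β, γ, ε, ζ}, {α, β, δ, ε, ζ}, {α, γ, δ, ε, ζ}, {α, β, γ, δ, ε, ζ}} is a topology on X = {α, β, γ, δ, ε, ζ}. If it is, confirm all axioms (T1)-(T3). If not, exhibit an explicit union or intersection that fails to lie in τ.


τ IS a topology on X.

Axiom (T1): ∅ ∈ τ? Yes; X ∈ τ? Yes.
Axiom (T2/T3): check pairwise unions and intersections of members of τ.
All pairwise intersections and unions checked — each lies in τ. Therefore τ satisfies (T1), (T2), (T3): it IS a topology on X.


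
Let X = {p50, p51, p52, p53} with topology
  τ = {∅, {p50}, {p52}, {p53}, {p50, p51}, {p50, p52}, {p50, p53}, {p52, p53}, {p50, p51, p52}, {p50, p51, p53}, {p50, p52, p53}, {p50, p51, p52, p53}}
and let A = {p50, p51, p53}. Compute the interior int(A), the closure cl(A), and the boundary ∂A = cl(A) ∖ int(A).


int(A) = {p50, p51, p53}, cl(A) = {p50, p51, p53}, ∂A = ∅.

Closed sets in (X, τ) are complements of opens:
  closed(X, τ) = {∅, {p51}, {p52}, {p53}, {p50, p51}, {p51, p52}, {p51, p53}, {p52, p53}, {p50, p51, p52}, {p50, p51, p53}, {p51, p52, p53}, {p50, p51, p52, p53}}.
int(A) = ⋃ {U ∈ τ : U ⊆ A}. Opens contained in A: ∅, {p50}, {p53}, {p50, p51}, {p50, p53}, {p50, p51, p53}.
Taking the union of these: int(A) = {p50, p51, p53}.
cl(A) = ⋂ {C closed : A ⊆ C}. Closed sets containing A: {p50, p51, p53}, {p50, p51, p52, p53}.
Intersecting these: cl(A) = {p50, p51, p53}.
∂A = cl(A) ∖ int(A) = {p50, p51, p53} ∖ {p50, p51, p53} = ∅.


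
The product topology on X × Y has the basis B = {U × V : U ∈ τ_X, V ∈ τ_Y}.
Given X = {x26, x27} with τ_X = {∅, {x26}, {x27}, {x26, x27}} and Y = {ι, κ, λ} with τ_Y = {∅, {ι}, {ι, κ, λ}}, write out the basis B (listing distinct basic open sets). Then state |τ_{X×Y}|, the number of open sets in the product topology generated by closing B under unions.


Basis B = {∅ × ∅, {x26} × {ι}, {x27} × {ι}, {x26, x27} × {ι}, {x26} × {ι, κ, λ}, {x27} × {ι, κ, λ}, {x26, x27} × {ι, κ, λ}}; |τ_{X×Y}| = 9.

Enumerate products U × V with U ∈ τ_X, V ∈ τ_Y (deduplicated):
  ∅ × ∅ = {} (∅)
  {x26} × {ι} = {(x26,ι)}
  {x27} × {ι} = {(x27,ι)}
  {x26, x27} × {ι} = {(x26,ι), (x27,ι)}
  {x26} × {ι, κ, λ} = {(x26,ι), (x26,κ), (x26,λ)}
  {x27} × {ι, κ, λ} = {(x27,ι), (x27,κ), (x27,λ)}
  {x26, x27} × {ι, κ, λ} = {(x26,ι), (x26,κ), (x26,λ), (x27,ι), (x27,κ), (x27,λ)}
These 7 distinct sets form the basis B.
Close under arbitrary unions to get τ_{X×Y}; counting gives |τ_{X×Y}| = 9.


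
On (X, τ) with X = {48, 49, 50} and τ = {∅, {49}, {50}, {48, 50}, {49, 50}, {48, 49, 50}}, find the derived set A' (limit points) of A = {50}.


A' = {48}

For each x ∈ X, list the open sets U ∈ τ with x ∈ U, then check whether U ∩ (A ∖ {x}) ≠ ∅ for every such U.
  x = 48: opens ∋ x are {48, 50}, {48, 49, 50}; each meets A ∖ {48}, so x IS a limit point.
  x = 49: open {49} ∋ x has {49} ∩ (A ∖ {49}) = ∅, so x is NOT a limit point.
  x = 50: open {50} ∋ x has {50} ∩ (A ∖ {50}) = ∅, so x is NOT a limit point.
Collecting: A' = {48}.


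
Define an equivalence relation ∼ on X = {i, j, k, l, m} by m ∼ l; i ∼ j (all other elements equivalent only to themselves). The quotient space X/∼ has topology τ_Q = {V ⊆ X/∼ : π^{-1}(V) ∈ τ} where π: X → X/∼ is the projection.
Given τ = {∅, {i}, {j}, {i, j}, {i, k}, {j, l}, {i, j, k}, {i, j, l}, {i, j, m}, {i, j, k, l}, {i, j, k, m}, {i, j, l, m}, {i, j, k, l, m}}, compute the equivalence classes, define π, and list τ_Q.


X/∼ = {[i=j], [k], [l=m]}; |τ_Q| = 5.

Equivalence classes: [i=j], [k], [l=m].
Quotient map π: X → X/∼ sends i ↦ [i=j], j ↦ [i=j], k ↦ [k], l ↦ [l=m], m ↦ [l=m].
For each subset V ⊆ X/∼, compute π^{-1}(V) ⊆ X and check whether π^{-1}(V) ∈ τ. V is open in τ_Q iff π^{-1}(V) ∈ τ.
  V = {}: π^{-1}(V) = ∅ ∈ τ ✓.
  V = {[i=j]}: π^{-1}(V) = {i, j} ∈ τ ✓.
  V = {[k]}: π^{-1}(V) = {k} ∉ τ ✗.
  V = {[i=j], [k]}: π^{-1}(V) = {i, j, k} ∈ τ ✓.
  V = {[l=m]}: π^{-1}(V) = {l, m} ∉ τ ✗.
  V = {[i=j], [l=m]}: π^{-1}(V) = {i, j, l, m} ∈ τ ✓.
  V = {[k], [l=m]}: π^{-1}(V) = {k, l, m} ∉ τ ✗.
  V = {[i=j], [k], [l=m]}: π^{-1}(V) = {i, j, k, l, m} ∈ τ ✓.
Open sets in the quotient: τ_Q = {{}, {[i=j]}, {[i=j], [k]}, {[i=j], [l=m]}, {[i=j], [k], [l=m]}} (5 elements).


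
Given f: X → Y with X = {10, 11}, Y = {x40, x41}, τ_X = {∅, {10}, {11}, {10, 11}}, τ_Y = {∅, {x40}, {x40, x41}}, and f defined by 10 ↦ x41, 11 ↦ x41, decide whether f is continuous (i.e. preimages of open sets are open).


f IS continuous.

Compute f^{-1}(U) for each U ∈ τ_Y:
  U = ∅: f^{-1}(U) = ∅ ∈ τ_X ✓.
  U = {x40}: f^{-1}(U) = ∅ ∈ τ_X ✓.
  U = {x40, x41}: f^{-1}(U) = {10, 11} ∈ τ_X ✓.
Every preimage lies in τ_X, so f IS continuous.


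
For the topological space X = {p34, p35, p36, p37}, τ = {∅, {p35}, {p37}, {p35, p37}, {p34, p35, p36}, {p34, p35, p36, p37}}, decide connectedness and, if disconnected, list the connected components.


(X, τ) is disconnected; components = [{p37}, {p34, p35, p36}].

Find clopen sets (U ∈ τ with X ∖ U ∈ τ):
  U = ∅, X ∖ U = {p34, p35, p36, p37} — both open, so U is clopen.
  U = {p37}, X ∖ U = {p34, p35, p36} — both open, so U is clopen.
  U = {p34, p35, p36}, X ∖ U = {p37} — both open, so U is clopen.
  U = {p34, p35, p36, p37}, X ∖ U = ∅ — both open, so U is clopen.
Nontrivial clopen(s) exist: e.g. {p37}. So (X, τ) is disconnected.
Compute connected components by grouping points that agree on all clopens:
  component: {p37}
  component: {p34, p35, p36}


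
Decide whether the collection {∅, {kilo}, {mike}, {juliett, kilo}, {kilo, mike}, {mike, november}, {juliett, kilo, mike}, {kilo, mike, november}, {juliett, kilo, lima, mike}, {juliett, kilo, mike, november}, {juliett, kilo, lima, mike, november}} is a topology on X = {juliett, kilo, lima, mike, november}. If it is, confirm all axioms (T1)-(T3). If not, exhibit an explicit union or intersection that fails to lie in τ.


τ IS a topology on X.

Axiom (T1): ∅ ∈ τ? Yes; X ∈ τ? Yes.
Axiom (T2/T3): check pairwise unions and intersections of members of τ.
All pairwise intersections and unions checked — each lies in τ. Therefore τ satisfies (T1), (T2), (T3): it IS a topology on X.


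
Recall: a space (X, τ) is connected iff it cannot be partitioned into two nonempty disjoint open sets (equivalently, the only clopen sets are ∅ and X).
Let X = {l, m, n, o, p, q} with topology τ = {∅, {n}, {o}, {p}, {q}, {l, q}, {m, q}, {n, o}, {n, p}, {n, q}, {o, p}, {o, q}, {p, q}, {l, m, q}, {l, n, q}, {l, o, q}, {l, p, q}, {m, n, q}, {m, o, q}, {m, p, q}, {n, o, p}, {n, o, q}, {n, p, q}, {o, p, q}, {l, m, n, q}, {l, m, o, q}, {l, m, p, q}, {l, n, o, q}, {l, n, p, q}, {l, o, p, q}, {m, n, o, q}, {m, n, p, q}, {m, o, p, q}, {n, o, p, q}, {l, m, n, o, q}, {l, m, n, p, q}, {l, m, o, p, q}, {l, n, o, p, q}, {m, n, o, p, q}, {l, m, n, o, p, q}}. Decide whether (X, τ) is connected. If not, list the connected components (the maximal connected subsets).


(X, τ) is disconnected; components = [{n}, {o}, {p}, {l, m, q}].

Find clopen sets (U ∈ τ with X ∖ U ∈ τ):
  U = ∅, X ∖ U = {l, m, n, o, p, q} — both open, so U is clopen.
  U = {n}, X ∖ U = {l, m, o, p, q} — both open, so U is clopen.
  U = {o}, X ∖ U = {l, m, n, p, q} — both open, so U is clopen.
  U = {p}, X ∖ U = {l, m, n, o, q} — both open, so U is clopen.
  U = {n, o}, X ∖ U = {l, m, p, q} — both open, so U is clopen.
  U = {n, p}, X ∖ U = {l, m, o, q} — both open, so U is clopen.
  U = {o, p}, X ∖ U = {l, m, n, q} — both open, so U is clopen.
  U = {l, m, q}, X ∖ U = {n, o, p} — both open, so U is clopen.
  U = {n, o, p}, X ∖ U = {l, m, q} — both open, so U is clopen.
  U = {l, m, n, q}, X ∖ U = {o, p} — both open, so U is clopen.
  U = {l, m, o, q}, X ∖ U = {n, p} — both open, so U is clopen.
  U = {l, m, p, q}, X ∖ U = {n, o} — both open, so U is clopen.
  U = {l, m, n, o, q}, X ∖ U = {p} — both open, so U is clopen.
  U = {l, m, n, p, q}, X ∖ U = {o} — both open, so U is clopen.
  U = {l, m, o, p, q}, X ∖ U = {n} — both open, so U is clopen.
  U = {l, m, n, o, p, q}, X ∖ U = ∅ — both open, so U is clopen.
Nontrivial clopen(s) exist: e.g. {l, m, n, p, q}. So (X, τ) is disconnected.
Compute connected components by grouping points that agree on all clopens:
  component: {n}
  component: {o}
  component: {p}
  component: {l, m, q}


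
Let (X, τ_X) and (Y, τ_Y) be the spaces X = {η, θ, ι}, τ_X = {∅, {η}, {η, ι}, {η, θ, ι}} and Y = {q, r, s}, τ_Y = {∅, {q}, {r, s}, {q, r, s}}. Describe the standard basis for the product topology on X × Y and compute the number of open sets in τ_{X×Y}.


Basis B = {∅ × ∅, {η} × {q}, {η, ι} × {q}, {η} × {r, s}, {η} × {q, r, s}, {η, θ, ι} × {q}, {η, ι} × {r, s}, {η, ι} × {q, r, s}, {η, θ, ι} × {r, s}, {η, θ, ι} × {q, r, s}}; |τ_{X×Y}| = 16.

Enumerate products U × V with U ∈ τ_X, V ∈ τ_Y (deduplicated):
  ∅ × ∅ = {} (∅)
  {η} × {q} = {(η,q)}
  {η, ι} × {q} = {(η,q), (ι,q)}
  {η} × {r, s} = {(η,r), (η,s)}
  {η} × {q, r, s} = {(η,q), (η,r), (η,s)}
  {η, θ, ι} × {q} = {(η,q), (θ,q), (ι,q)}
  {η, ι} × {r, s} = {(η,r), (η,s), (ι,r), (ι,s)}
  {η, ι} × {q, r, s} = {(η,q), (η,r), (η,s), (ι,q), (ι,r), (ι,s)}
  {η, θ, ι} × {r, s} = {(η,r), (η,s), (θ,r), (θ,s), (ι,r), (ι,s)}
  {η, θ, ι} × {q, r, s} = {(η,q), (η,r), (η,s), (θ,q), (θ,r), (θ,s), (ι,q), (ι,r), (ι,s)}
These 10 distinct sets form the basis B.
Close under arbitrary unions to get τ_{X×Y}; counting gives |τ_{X×Y}| = 16.


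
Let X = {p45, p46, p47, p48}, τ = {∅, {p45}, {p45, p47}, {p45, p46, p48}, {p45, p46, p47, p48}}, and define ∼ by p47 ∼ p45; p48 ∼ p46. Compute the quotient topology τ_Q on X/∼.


X/∼ = {[p45=p47], [p46=p48]}; |τ_Q| = 3.

Equivalence classes: [p45=p47], [p46=p48].
Quotient map π: X → X/∼ sends p45 ↦ [p45=p47], p46 ↦ [p46=p48], p47 ↦ [p45=p47], p48 ↦ [p46=p48].
For each subset V ⊆ X/∼, compute π^{-1}(V) ⊆ X and check whether π^{-1}(V) ∈ τ. V is open in τ_Q iff π^{-1}(V) ∈ τ.
  V = {}: π^{-1}(V) = ∅ ∈ τ ✓.
  V = {[p45=p47]}: π^{-1}(V) = {p45, p47} ∈ τ ✓.
  V = {[p46=p48]}: π^{-1}(V) = {p46, p48} ∉ τ ✗.
  V = {[p45=p47], [p46=p48]}: π^{-1}(V) = {p45, p46, p47, p48} ∈ τ ✓.
Open sets in the quotient: τ_Q = {{}, {[p45=p47]}, {[p45=p47], [p46=p48]}} (3 elements).


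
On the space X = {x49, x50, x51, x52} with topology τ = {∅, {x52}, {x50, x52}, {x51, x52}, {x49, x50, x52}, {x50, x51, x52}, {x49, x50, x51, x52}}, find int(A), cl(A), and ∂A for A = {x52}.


int(A) = {x52}, cl(A) = {x49, x50, x51, x52}, ∂A = {x49, x50, x51}.

Closed sets in (X, τ) are complements of opens:
  closed(X, τ) = {∅, {x49}, {x51}, {x49, x50}, {x49, x51}, {x49, x50, x51}, {x49, x50, x51, x52}}.
int(A) = ⋃ {U ∈ τ : U ⊆ A}. Opens contained in A: ∅, {x52}.
Taking the union of these: int(A) = {x52}.
cl(A) = ⋂ {C closed : A ⊆ C}. Closed sets containing A: {x49, x50, x51, x52}.
Intersecting these: cl(A) = {x49, x50, x51, x52}.
∂A = cl(A) ∖ int(A) = {x49, x50, x51, x52} ∖ {x52} = {x49, x50, x51}.


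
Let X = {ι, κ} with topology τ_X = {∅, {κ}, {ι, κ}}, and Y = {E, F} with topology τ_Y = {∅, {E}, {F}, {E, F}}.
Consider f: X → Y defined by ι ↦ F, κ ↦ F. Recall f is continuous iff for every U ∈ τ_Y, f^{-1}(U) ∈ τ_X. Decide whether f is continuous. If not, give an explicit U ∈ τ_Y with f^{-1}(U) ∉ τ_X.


f IS continuous.

Compute f^{-1}(U) for each U ∈ τ_Y:
  U = ∅: f^{-1}(U) = ∅ ∈ τ_X ✓.
  U = {E}: f^{-1}(U) = ∅ ∈ τ_X ✓.
  U = {F}: f^{-1}(U) = {ι, κ} ∈ τ_X ✓.
  U = {E, F}: f^{-1}(U) = {ι, κ} ∈ τ_X ✓.
Every preimage lies in τ_X, so f IS continuous.


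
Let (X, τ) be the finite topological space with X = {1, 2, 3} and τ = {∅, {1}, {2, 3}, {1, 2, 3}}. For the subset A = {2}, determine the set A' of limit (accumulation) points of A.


A' = {3}

For each x ∈ X, list the open sets U ∈ τ with x ∈ U, then check whether U ∩ (A ∖ {x}) ≠ ∅ for every such U.
  x = 1: open {1} ∋ x has {1} ∩ (A ∖ {1}) = ∅, so x is NOT a limit point.
  x = 2: open {2, 3} ∋ x has {2, 3} ∩ (A ∖ {2}) = ∅, so x is NOT a limit point.
  x = 3: opens ∋ x are {2, 3}, {1, 2, 3}; each meets A ∖ {3}, so x IS a limit point.
Collecting: A' = {3}.


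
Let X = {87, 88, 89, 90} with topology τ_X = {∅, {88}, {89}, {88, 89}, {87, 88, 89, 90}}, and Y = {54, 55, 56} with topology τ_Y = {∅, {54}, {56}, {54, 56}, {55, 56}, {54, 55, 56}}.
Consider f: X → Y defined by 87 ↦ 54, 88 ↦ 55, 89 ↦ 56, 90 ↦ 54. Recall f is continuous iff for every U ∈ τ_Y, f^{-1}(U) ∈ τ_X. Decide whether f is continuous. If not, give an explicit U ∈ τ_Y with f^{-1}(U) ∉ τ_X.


f is NOT continuous.

Compute f^{-1}(U) for each U ∈ τ_Y:
  U = ∅: f^{-1}(U) = ∅ ∈ τ_X ✓.
  U = {54}: f^{-1}(U) = {87, 90} ∉ τ_X ✗.
  U = {56}: f^{-1}(U) = {89} ∈ τ_X ✓.
  U = {54, 56}: f^{-1}(U) = {87, 89, 90} ∉ τ_X ✗.
  U = {55, 56}: f^{-1}(U) = {88, 89} ∈ τ_X ✓.
  U = {54, 55, 56}: f^{-1}(U) = {87, 88, 89, 90} ∈ τ_X ✓.
Found U = {54} with f^{-1}(U) = {87, 90} not in τ_X. Therefore f is NOT continuous.


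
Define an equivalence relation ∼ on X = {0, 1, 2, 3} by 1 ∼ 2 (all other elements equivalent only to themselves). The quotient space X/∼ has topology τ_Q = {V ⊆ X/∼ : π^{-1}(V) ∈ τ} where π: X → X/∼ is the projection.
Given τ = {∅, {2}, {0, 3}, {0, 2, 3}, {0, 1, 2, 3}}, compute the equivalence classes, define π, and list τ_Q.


X/∼ = {[0], [1=2], [3]}; |τ_Q| = 3.

Equivalence classes: [0], [1=2], [3].
Quotient map π: X → X/∼ sends 0 ↦ [0], 1 ↦ [1=2], 2 ↦ [1=2], 3 ↦ [3].
For each subset V ⊆ X/∼, compute π^{-1}(V) ⊆ X and check whether π^{-1}(V) ∈ τ. V is open in τ_Q iff π^{-1}(V) ∈ τ.
  V = {}: π^{-1}(V) = ∅ ∈ τ ✓.
  V = {[0]}: π^{-1}(V) = {0} ∉ τ ✗.
  V = {[1=2]}: π^{-1}(V) = {1, 2} ∉ τ ✗.
  V = {[0], [1=2]}: π^{-1}(V) = {0, 1, 2} ∉ τ ✗.
  V = {[3]}: π^{-1}(V) = {3} ∉ τ ✗.
  V = {[0], [3]}: π^{-1}(V) = {0, 3} ∈ τ ✓.
  V = {[1=2], [3]}: π^{-1}(V) = {1, 2, 3} ∉ τ ✗.
  V = {[0], [1=2], [3]}: π^{-1}(V) = {0, 1, 2, 3} ∈ τ ✓.
Open sets in the quotient: τ_Q = {{}, {[0], [3]}, {[0], [1=2], [3]}} (3 elements).


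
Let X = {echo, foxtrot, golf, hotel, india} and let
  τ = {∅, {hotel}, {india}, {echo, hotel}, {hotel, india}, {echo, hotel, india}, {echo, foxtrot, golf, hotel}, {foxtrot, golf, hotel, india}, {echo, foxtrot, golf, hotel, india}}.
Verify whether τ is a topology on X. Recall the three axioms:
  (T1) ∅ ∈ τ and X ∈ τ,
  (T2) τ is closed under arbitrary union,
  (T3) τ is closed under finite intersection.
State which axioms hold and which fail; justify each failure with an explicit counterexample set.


τ is NOT a topology on X.

Axiom (T1): ∅ ∈ τ? Yes; X ∈ τ? Yes.
Axiom (T2/T3): check pairwise unions and intersections of members of τ.
Counterexample for (T3): {echo, foxtrot, golf, hotel} ∩ {foxtrot, golf, hotel, india} = {foxtrot, golf, hotel} ∉ τ. Therefore τ is NOT a topology.


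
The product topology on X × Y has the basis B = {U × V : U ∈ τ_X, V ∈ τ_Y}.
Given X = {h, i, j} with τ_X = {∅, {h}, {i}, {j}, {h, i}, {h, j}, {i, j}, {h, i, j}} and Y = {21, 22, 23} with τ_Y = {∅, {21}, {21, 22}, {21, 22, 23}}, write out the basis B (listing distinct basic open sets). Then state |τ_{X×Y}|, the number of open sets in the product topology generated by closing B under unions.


Basis B = {∅ × ∅, {h} × {21}, {i} × {21}, {j} × {21}, {h} × {21, 22}, {h, i} × {21}, {h, j} × {21}, {i} × {21, 22}, {i, j} × {21}, {j} × {21, 22}, {h} × {21, 22, 23}, {h, i, j} × {21}, {i} × {21, 22, 23}, {j} × {21, 22, 23}, {h, i} × {21, 22}, {h, j} × {21, 22}, {i, j} × {21, 22}, {h, i} × {21, 22, 23}, {h, j} × {21, 22, 23}, {h, i, j} × {21, 22}, {i, j} × {21, 22, 23}, {h, i, j} × {21, 22, 23}}; |τ_{X×Y}| = 64.

Enumerate products U × V with U ∈ τ_X, V ∈ τ_Y (deduplicated):
  ∅ × ∅ = {} (∅)
  {h} × {21} = {(h,21)}
  {i} × {21} = {(i,21)}
  {j} × {21} = {(j,21)}
  {h} × {21, 22} = {(h,21), (h,22)}
  {h, i} × {21} = {(h,21), (i,21)}
  {h, j} × {21} = {(h,21), (j,21)}
  {i} × {21, 22} = {(i,21), (i,22)}
  {i, j} × {21} = {(i,21), (j,21)}
  {j} × {21, 22} = {(j,21), (j,22)}
  {h} × {21, 22, 23} = {(h,21), (h,22), (h,23)}
  {h, i, j} × {21} = {(h,21), (i,21), (j,21)}
  {i} × {21, 22, 23} = {(i,21), (i,22), (i,23)}
  {j} × {21, 22, 23} = {(j,21), (j,22), (j,23)}
  {h, i} × {21, 22} = {(h,21), (h,22), (i,21), (i,22)}
  {h, j} × {21, 22} = {(h,21), (h,22), (j,21), (j,22)}
  {i, j} × {21, 22} = {(i,21), (i,22), (j,21), (j,22)}
  {h, i} × {21, 22, 23} = {(h,21), (h,22), (h,23), (i,21), (i,22), (i,23)}
  {h, j} × {21, 22, 23} = {(h,21), (h,22), (h,23), (j,21), (j,22), (j,23)}
  {h, i, j} × {21, 22} = {(h,21), (h,22), (i,21), (i,22), (j,21), (j,22)}
  {i, j} × {21, 22, 23} = {(i,21), (i,22), (i,23), (j,21), (j,22), (j,23)}
  {h, i, j} × {21, 22, 23} = {(h,21), (h,22), (h,23), (i,21), (i,22), (i,23), (j,21), (j,22), (j,23)}
These 22 distinct sets form the basis B.
Close under arbitrary unions to get τ_{X×Y}; counting gives |τ_{X×Y}| = 64.


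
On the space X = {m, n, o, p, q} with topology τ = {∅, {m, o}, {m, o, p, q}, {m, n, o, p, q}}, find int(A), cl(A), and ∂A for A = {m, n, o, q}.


int(A) = {m, o}, cl(A) = {m, n, o, p, q}, ∂A = {n, p, q}.

Closed sets in (X, τ) are complements of opens:
  closed(X, τ) = {∅, {n}, {n, p, q}, {m, n, o, p, q}}.
int(A) = ⋃ {U ∈ τ : U ⊆ A}. Opens contained in A: ∅, {m, o}.
Taking the union of these: int(A) = {m, o}.
cl(A) = ⋂ {C closed : A ⊆ C}. Closed sets containing A: {m, n, o, p, q}.
Intersecting these: cl(A) = {m, n, o, p, q}.
∂A = cl(A) ∖ int(A) = {m, n, o, p, q} ∖ {m, o} = {n, p, q}.


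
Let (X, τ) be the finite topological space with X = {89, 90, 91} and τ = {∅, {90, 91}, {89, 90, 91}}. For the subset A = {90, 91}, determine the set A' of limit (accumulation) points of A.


A' = {89, 90, 91}

For each x ∈ X, list the open sets U ∈ τ with x ∈ U, then check whether U ∩ (A ∖ {x}) ≠ ∅ for every such U.
  x = 89: opens ∋ x are {89, 90, 91}; each meets A ∖ {89}, so x IS a limit point.
  x = 90: opens ∋ x are {90, 91}, {89, 90, 91}; each meets A ∖ {90}, so x IS a limit point.
  x = 91: opens ∋ x are {90, 91}, {89, 90, 91}; each meets A ∖ {91}, so x IS a limit point.
Collecting: A' = {89, 90, 91}.


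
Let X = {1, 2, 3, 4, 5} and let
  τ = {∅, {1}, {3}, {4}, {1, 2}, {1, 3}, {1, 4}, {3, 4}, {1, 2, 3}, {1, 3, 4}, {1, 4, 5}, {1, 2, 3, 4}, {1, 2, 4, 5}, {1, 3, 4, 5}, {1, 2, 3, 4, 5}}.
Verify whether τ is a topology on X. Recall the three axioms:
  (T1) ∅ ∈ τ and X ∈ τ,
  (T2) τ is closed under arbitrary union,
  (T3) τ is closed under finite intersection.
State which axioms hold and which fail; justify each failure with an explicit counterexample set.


τ is NOT a topology on X.

Axiom (T1): ∅ ∈ τ? Yes; X ∈ τ? Yes.
Axiom (T2/T3): check pairwise unions and intersections of members of τ.
Counterexample for (T2): {4} ∪ {1, 2} = {1, 2, 4} ∉ τ. Therefore τ is NOT a topology.


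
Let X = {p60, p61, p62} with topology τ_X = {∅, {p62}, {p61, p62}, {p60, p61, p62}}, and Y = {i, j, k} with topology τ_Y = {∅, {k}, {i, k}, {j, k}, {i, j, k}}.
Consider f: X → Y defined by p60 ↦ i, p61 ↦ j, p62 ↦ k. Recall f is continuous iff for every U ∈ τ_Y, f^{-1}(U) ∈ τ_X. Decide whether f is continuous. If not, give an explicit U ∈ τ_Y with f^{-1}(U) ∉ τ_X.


f is NOT continuous.

Compute f^{-1}(U) for each U ∈ τ_Y:
  U = ∅: f^{-1}(U) = ∅ ∈ τ_X ✓.
  U = {k}: f^{-1}(U) = {p62} ∈ τ_X ✓.
  U = {i, k}: f^{-1}(U) = {p60, p62} ∉ τ_X ✗.
  U = {j, k}: f^{-1}(U) = {p61, p62} ∈ τ_X ✓.
  U = {i, j, k}: f^{-1}(U) = {p60, p61, p62} ∈ τ_X ✓.
Found U = {i, k} with f^{-1}(U) = {p60, p62} not in τ_X. Therefore f is NOT continuous.


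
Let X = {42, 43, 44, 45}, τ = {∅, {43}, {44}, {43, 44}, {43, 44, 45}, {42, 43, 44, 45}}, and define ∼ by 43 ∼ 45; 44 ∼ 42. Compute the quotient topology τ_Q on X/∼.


X/∼ = {[42=44], [43=45]}; |τ_Q| = 2.

Equivalence classes: [42=44], [43=45].
Quotient map π: X → X/∼ sends 42 ↦ [42=44], 43 ↦ [43=45], 44 ↦ [42=44], 45 ↦ [43=45].
For each subset V ⊆ X/∼, compute π^{-1}(V) ⊆ X and check whether π^{-1}(V) ∈ τ. V is open in τ_Q iff π^{-1}(V) ∈ τ.
  V = {}: π^{-1}(V) = ∅ ∈ τ ✓.
  V = {[42=44]}: π^{-1}(V) = {42, 44} ∉ τ ✗.
  V = {[43=45]}: π^{-1}(V) = {43, 45} ∉ τ ✗.
  V = {[42=44], [43=45]}: π^{-1}(V) = {42, 43, 44, 45} ∈ τ ✓.
Open sets in the quotient: τ_Q = {{}, {[42=44], [43=45]}} (2 elements).


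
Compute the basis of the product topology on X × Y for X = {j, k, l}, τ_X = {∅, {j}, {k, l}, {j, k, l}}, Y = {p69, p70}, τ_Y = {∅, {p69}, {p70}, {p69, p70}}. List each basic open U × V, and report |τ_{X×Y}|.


Basis B = {∅ × ∅, {j} × {p69}, {j} × {p70}, {j} × {p69, p70}, {k, l} × {p69}, {k, l} × {p70}, {j, k, l} × {p69}, {j, k, l} × {p70}, {k, l} × {p69, p70}, {j, k, l} × {p69, p70}}; |τ_{X×Y}| = 16.

Enumerate products U × V with U ∈ τ_X, V ∈ τ_Y (deduplicated):
  ∅ × ∅ = {} (∅)
  {j} × {p69} = {(j,p69)}
  {j} × {p70} = {(j,p70)}
  {j} × {p69, p70} = {(j,p69), (j,p70)}
  {k, l} × {p69} = {(k,p69), (l,p69)}
  {k, l} × {p70} = {(k,p70), (l,p70)}
  {j, k, l} × {p69} = {(j,p69), (k,p69), (l,p69)}
  {j, k, l} × {p70} = {(j,p70), (k,p70), (l,p70)}
  {k, l} × {p69, p70} = {(k,p69), (k,p70), (l,p69), (l,p70)}
  {j, k, l} × {p69, p70} = {(j,p69), (j,p70), (k,p69), (k,p70), (l,p69), (l,p70)}
These 10 distinct sets form the basis B.
Close under arbitrary unions to get τ_{X×Y}; counting gives |τ_{X×Y}| = 16.


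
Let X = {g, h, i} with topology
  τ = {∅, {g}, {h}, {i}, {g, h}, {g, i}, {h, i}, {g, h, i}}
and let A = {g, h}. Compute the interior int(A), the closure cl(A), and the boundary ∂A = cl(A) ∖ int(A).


int(A) = {g, h}, cl(A) = {g, h}, ∂A = ∅.

Closed sets in (X, τ) are complements of opens:
  closed(X, τ) = {∅, {g}, {h}, {i}, {g, h}, {g, i}, {h, i}, {g, h, i}}.
int(A) = ⋃ {U ∈ τ : U ⊆ A}. Opens contained in A: ∅, {g}, {h}, {g, h}.
Taking the union of these: int(A) = {g, h}.
cl(A) = ⋂ {C closed : A ⊆ C}. Closed sets containing A: {g, h}, {g, h, i}.
Intersecting these: cl(A) = {g, h}.
∂A = cl(A) ∖ int(A) = {g, h} ∖ {g, h} = ∅.


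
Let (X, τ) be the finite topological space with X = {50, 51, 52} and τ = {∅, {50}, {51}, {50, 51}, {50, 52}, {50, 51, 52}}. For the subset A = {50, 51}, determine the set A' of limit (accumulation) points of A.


A' = {52}

For each x ∈ X, list the open sets U ∈ τ with x ∈ U, then check whether U ∩ (A ∖ {x}) ≠ ∅ for every such U.
  x = 50: open {50} ∋ x has {50} ∩ (A ∖ {50}) = ∅, so x is NOT a limit point.
  x = 51: open {51} ∋ x has {51} ∩ (A ∖ {51}) = ∅, so x is NOT a limit point.
  x = 52: opens ∋ x are {50, 52}, {50, 51, 52}; each meets A ∖ {52}, so x IS a limit point.
Collecting: A' = {52}.


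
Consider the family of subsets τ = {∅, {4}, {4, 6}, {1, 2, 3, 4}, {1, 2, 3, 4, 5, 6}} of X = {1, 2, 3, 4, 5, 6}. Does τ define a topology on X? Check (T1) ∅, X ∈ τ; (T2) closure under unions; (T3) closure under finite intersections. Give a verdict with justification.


τ is NOT a topology on X.

Axiom (T1): ∅ ∈ τ? Yes; X ∈ τ? Yes.
Axiom (T2/T3): check pairwise unions and intersections of members of τ.
Counterexample for (T2): {4, 6} ∪ {1, 2, 3, 4} = {1, 2, 3, 4, 6} ∉ τ. Therefore τ is NOT a topology.


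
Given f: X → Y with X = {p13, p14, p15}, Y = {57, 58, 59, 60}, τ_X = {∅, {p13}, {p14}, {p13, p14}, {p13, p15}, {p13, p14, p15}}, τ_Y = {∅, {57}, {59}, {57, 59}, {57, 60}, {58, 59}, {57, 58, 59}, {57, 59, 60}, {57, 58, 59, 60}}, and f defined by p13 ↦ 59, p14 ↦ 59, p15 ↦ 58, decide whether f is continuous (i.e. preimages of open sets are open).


f IS continuous.

Compute f^{-1}(U) for each U ∈ τ_Y:
  U = ∅: f^{-1}(U) = ∅ ∈ τ_X ✓.
  U = {57}: f^{-1}(U) = ∅ ∈ τ_X ✓.
  U = {59}: f^{-1}(U) = {p13, p14} ∈ τ_X ✓.
  U = {57, 59}: f^{-1}(U) = {p13, p14} ∈ τ_X ✓.
  U = {57, 60}: f^{-1}(U) = ∅ ∈ τ_X ✓.
  U = {58, 59}: f^{-1}(U) = {p13, p14, p15} ∈ τ_X ✓.
  U = {57, 58, 59}: f^{-1}(U) = {p13, p14, p15} ∈ τ_X ✓.
  U = {57, 59, 60}: f^{-1}(U) = {p13, p14} ∈ τ_X ✓.
  U = {57, 58, 59, 60}: f^{-1}(U) = {p13, p14, p15} ∈ τ_X ✓.
Every preimage lies in τ_X, so f IS continuous.


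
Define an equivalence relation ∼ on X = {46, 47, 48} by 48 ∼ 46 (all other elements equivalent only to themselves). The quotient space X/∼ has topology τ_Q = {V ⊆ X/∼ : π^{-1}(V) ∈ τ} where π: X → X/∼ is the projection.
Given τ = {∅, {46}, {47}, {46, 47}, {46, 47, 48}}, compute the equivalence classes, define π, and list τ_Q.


X/∼ = {[46=48], [47]}; |τ_Q| = 3.

Equivalence classes: [46=48], [47].
Quotient map π: X → X/∼ sends 46 ↦ [46=48], 47 ↦ [47], 48 ↦ [46=48].
For each subset V ⊆ X/∼, compute π^{-1}(V) ⊆ X and check whether π^{-1}(V) ∈ τ. V is open in τ_Q iff π^{-1}(V) ∈ τ.
  V = {}: π^{-1}(V) = ∅ ∈ τ ✓.
  V = {[46=48]}: π^{-1}(V) = {46, 48} ∉ τ ✗.
  V = {[47]}: π^{-1}(V) = {47} ∈ τ ✓.
  V = {[46=48], [47]}: π^{-1}(V) = {46, 47, 48} ∈ τ ✓.
Open sets in the quotient: τ_Q = {{}, {[47]}, {[46=48], [47]}} (3 elements).


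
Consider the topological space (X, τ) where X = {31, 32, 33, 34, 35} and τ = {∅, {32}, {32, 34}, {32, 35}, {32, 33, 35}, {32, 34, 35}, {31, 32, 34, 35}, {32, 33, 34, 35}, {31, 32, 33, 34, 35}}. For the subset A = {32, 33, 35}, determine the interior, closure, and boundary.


int(A) = {32, 33, 35}, cl(A) = {31, 32, 33, 34, 35}, ∂A = {31, 34}.

Closed sets in (X, τ) are complements of opens:
  closed(X, τ) = {∅, {31}, {33}, {31, 33}, {31, 34}, {31, 33, 34}, {31, 33, 35}, {31, 33, 34, 35}, {31, 32, 33, 34, 35}}.
int(A) = ⋃ {U ∈ τ : U ⊆ A}. Opens contained in A: ∅, {32}, {32, 35}, {32, 33, 35}.
Taking the union of these: int(A) = {32, 33, 35}.
cl(A) = ⋂ {C closed : A ⊆ C}. Closed sets containing A: {31, 32, 33, 34, 35}.
Intersecting these: cl(A) = {31, 32, 33, 34, 35}.
∂A = cl(A) ∖ int(A) = {31, 32, 33, 34, 35} ∖ {32, 33, 35} = {31, 34}.


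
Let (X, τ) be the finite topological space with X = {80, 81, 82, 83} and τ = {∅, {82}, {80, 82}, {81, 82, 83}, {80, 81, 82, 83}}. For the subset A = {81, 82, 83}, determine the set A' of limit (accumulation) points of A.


A' = {80, 81, 83}

For each x ∈ X, list the open sets U ∈ τ with x ∈ U, then check whether U ∩ (A ∖ {x}) ≠ ∅ for every such U.
  x = 80: opens ∋ x are {80, 82}, {80, 81, 82, 83}; each meets A ∖ {80}, so x IS a limit point.
  x = 81: opens ∋ x are {81, 82, 83}, {80, 81, 82, 83}; each meets A ∖ {81}, so x IS a limit point.
  x = 82: open {82} ∋ x has {82} ∩ (A ∖ {82}) = ∅, so x is NOT a limit point.
  x = 83: opens ∋ x are {81, 82, 83}, {80, 81, 82, 83}; each meets A ∖ {83}, so x IS a limit point.
Collecting: A' = {80, 81, 83}.


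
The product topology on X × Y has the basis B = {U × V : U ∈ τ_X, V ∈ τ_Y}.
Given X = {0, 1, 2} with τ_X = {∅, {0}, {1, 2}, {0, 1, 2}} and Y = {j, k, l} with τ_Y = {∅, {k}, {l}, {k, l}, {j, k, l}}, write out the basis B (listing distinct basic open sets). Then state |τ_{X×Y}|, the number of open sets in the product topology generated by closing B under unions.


Basis B = {∅ × ∅, {0} × {k}, {0} × {l}, {0} × {k, l}, {1, 2} × {k}, {1, 2} × {l}, {0} × {j, k, l}, {0, 1, 2} × {k}, {0, 1, 2} × {l}, {1, 2} × {k, l}, {0, 1, 2} × {k, l}, {1, 2} × {j, k, l}, {0, 1, 2} × {j, k, l}}; |τ_{X×Y}| = 25.

Enumerate products U × V with U ∈ τ_X, V ∈ τ_Y (deduplicated):
  ∅ × ∅ = {} (∅)
  {0} × {k} = {(0,k)}
  {0} × {l} = {(0,l)}
  {0} × {k, l} = {(0,k), (0,l)}
  {1, 2} × {k} = {(1,k), (2,k)}
  {1, 2} × {l} = {(1,l), (2,l)}
  {0} × {j, k, l} = {(0,j), (0,k), (0,l)}
  {0, 1, 2} × {k} = {(0,k), (1,k), (2,k)}
  {0, 1, 2} × {l} = {(0,l), (1,l), (2,l)}
  {1, 2} × {k, l} = {(1,k), (1,l), (2,k), (2,l)}
  {0, 1, 2} × {k, l} = {(0,k), (0,l), (1,k), (1,l), (2,k), (2,l)}
  {1, 2} × {j, k, l} = {(1,j), (1,k), (1,l), (2,j), (2,k), (2,l)}
  {0, 1, 2} × {j, k, l} = {(0,j), (0,k), (0,l), (1,j), (1,k), (1,l), (2,j), (2,k), (2,l)}
These 13 distinct sets form the basis B.
Close under arbitrary unions to get τ_{X×Y}; counting gives |τ_{X×Y}| = 25.


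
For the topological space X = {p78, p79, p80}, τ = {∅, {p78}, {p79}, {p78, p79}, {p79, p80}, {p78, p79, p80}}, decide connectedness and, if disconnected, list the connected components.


(X, τ) is disconnected; components = [{p78}, {p79, p80}].

Find clopen sets (U ∈ τ with X ∖ U ∈ τ):
  U = ∅, X ∖ U = {p78, p79, p80} — both open, so U is clopen.
  U = {p78}, X ∖ U = {p79, p80} — both open, so U is clopen.
  U = {p79, p80}, X ∖ U = {p78} — both open, so U is clopen.
  U = {p78, p79, p80}, X ∖ U = ∅ — both open, so U is clopen.
Nontrivial clopen(s) exist: e.g. {p78}. So (X, τ) is disconnected.
Compute connected components by grouping points that agree on all clopens:
  component: {p78}
  component: {p79, p80}


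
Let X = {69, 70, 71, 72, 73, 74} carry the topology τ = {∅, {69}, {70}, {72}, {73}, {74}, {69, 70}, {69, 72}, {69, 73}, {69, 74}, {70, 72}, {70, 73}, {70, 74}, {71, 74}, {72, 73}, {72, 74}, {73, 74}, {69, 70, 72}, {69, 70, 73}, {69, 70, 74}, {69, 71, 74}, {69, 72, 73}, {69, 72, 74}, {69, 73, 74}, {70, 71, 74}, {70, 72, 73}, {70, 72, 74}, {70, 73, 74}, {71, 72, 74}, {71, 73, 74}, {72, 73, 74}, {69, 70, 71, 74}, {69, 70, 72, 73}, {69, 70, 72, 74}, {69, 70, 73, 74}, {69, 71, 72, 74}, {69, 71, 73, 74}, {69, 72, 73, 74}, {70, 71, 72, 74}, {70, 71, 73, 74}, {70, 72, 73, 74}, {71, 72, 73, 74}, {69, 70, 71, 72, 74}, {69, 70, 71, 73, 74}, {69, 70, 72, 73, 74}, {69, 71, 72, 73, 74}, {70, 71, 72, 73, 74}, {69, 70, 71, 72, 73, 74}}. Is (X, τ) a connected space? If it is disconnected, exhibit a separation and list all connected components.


(X, τ) is disconnected; components = [{69}, {70}, {72}, {73}, {71, 74}].

Find clopen sets (U ∈ τ with X ∖ U ∈ τ):
  U = ∅, X ∖ U = {69, 70, 71, 72, 73, 74} — both open, so U is clopen.
  U = {69}, X ∖ U = {70, 71, 72, 73, 74} — both open, so U is clopen.
  U = {70}, X ∖ U = {69, 71, 72, 73, 74} — both open, so U is clopen.
  U = {72}, X ∖ U = {69, 70, 71, 73, 74} — both open, so U is clopen.
  U = {73}, X ∖ U = {69, 70, 71, 72, 74} — both open, so U is clopen.
  U = {69, 70}, X ∖ U = {71, 72, 73, 74} — both open, so U is clopen.
  U = {69, 72}, X ∖ U = {70, 71, 73, 74} — both open, so U is clopen.
  U = {69, 73}, X ∖ U = {70, 71, 72, 74} — both open, so U is clopen.
  U = {70, 72}, X ∖ U = {69, 71, 73, 74} — both open, so U is clopen.
  U = {70, 73}, X ∖ U = {69, 71, 72, 74} — both open, so U is clopen.
  U = {71, 74}, X ∖ U = {69, 70, 72, 73} — both open, so U is clopen.
  U = {72, 73}, X ∖ U = {69, 70, 71, 74} — both open, so U is clopen.
  U = {69, 70, 72}, X ∖ U = {71, 73, 74} — both open, so U is clopen.
  U = {69, 70, 73}, X ∖ U = {71, 72, 74} — both open, so U is clopen.
  U = {69, 71, 74}, X ∖ U = {70, 72, 73} — both open, so U is clopen.
  U = {69, 72, 73}, X ∖ U = {70, 71, 74} — both open, so U is clopen.
  U = {70, 71, 74}, X ∖ U = {69, 72, 73} — both open, so U is clopen.
  U = {70, 72, 73}, X ∖ U = {69, 71, 74} — both open, so U is clopen.
  U = {71, 72, 74}, X ∖ U = {69, 70, 73} — both open, so U is clopen.
  U = {71, 73, 74}, X ∖ U = {69, 70, 72} — both open, so U is clopen.
  U = {69, 70, 71, 74}, X ∖ U = {72, 73} — both open, so U is clopen.
  U = {69, 70, 72, 73}, X ∖ U = {71, 74} — both open, so U is clopen.
  U = {69, 71, 72, 74}, X ∖ U = {70, 73} — both open, so U is clopen.
  U = {69, 71, 73, 74}, X ∖ U = {70, 72} — both open, so U is clopen.
  U = {70, 71, 72, 74}, X ∖ U = {69, 73} — both open, so U is clopen.
  U = {70, 71, 73, 74}, X ∖ U = {69, 72} — both open, so U is clopen.
  U = {71, 72, 73, 74}, X ∖ U = {69, 70} — both open, so U is clopen.
  U = {69, 70, 71, 72, 74}, X ∖ U = {73} — both open, so U is clopen.
  U = {69, 70, 71, 73, 74}, X ∖ U = {72} — both open, so U is clopen.
  U = {69, 71, 72, 73, 74}, X ∖ U = {70} — both open, so U is clopen.
  U = {70, 71, 72, 73, 74}, X ∖ U = {69} — both open, so U is clopen.
  U = {69, 70, 71, 72, 73, 74}, X ∖ U = ∅ — both open, so U is clopen.
Nontrivial clopen(s) exist: e.g. {70, 71, 74}. So (X, τ) is disconnected.
Compute connected components by grouping points that agree on all clopens:
  component: {69}
  component: {70}
  component: {72}
  component: {73}
  component: {71, 74}
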